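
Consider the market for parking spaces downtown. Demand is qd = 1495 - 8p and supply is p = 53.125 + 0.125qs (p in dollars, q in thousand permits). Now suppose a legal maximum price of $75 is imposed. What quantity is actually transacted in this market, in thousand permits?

Rearranging supply gives qs = 8p - 425. Setting quantity demanded equal to quantity supplied, 1495 - 8p = 8p - 425, gives p* = 120 and q* = 535.
The ceiling of 75 is below the equilibrium price 120, so it binds.
At p = 75: qd = 1495 - 8·75 = 895 and qs = 8·75 - 425 = 175.
The quantity actually transacted is the short side, supply: 175.

175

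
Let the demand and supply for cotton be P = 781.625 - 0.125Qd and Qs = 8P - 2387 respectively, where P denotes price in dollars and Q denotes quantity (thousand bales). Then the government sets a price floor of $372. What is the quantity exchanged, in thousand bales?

Rearranging demand gives Qd = 6253 - 8P. Without the control the market clears where 6253 - 8P = 8P - 2387, i.e. P* = 540 and Q* = 1933.
The floor of 372 is below the equilibrium price 540, so it is not binding; the market clears at P* = 540, Q* = 1933.

1933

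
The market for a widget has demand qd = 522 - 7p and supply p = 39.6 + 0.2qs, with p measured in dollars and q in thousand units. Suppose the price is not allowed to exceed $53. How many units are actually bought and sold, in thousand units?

Rearranging supply gives qs = 5p - 198. In a free market, 522 - 7p = 5p - 198 gives the equilibrium p* = 60, q* = 102.
Since 53 < 60, the ceiling is binding.
At p = 53: qd = 522 - 7·53 = 151 and qs = 5·53 - 198 = 67.
The quantity actually transacted is the short side, supply: 67.

67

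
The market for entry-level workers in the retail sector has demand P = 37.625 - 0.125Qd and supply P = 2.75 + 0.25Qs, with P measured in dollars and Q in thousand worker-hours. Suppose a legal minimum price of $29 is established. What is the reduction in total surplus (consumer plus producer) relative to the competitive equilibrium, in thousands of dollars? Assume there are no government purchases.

Rearranging demand gives Qd = 301 - 8P; rearranging supply gives Qs = 4P - 11. Equilibrium: 301 - 8P = 4P - 11, so 312 = 12P and P* = 26, Q* = 93.
Because the floor (29) lies above the market-clearing price, it is binding.
At P = 29: Qd = 301 - 8·29 = 69 and Qs = 4·29 - 11 = 105.
Quantity traded falls to 69. At Q = 69 the demand price is (301 - 69)/8 = 29 and the supply price is (11 + 69)/4 = 20.
Deadweight loss = ½ · (29 - 20) · (93 - 69) = ½ · 9 · 24 = 108.

108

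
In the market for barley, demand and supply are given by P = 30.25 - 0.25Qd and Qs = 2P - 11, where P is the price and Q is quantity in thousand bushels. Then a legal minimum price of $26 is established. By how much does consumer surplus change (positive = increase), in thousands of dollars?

-100

Rearranging demand gives Qd = 121 - 4P. In a free market, 121 - 4P = 2P - 11 gives the equilibrium P* = 22, Q* = 33.
Since 26 > 22, the floor is binding.
At P = 26: Qd = 121 - 4·26 = 17 and Qs = 2·26 - 11 = 41.
Consumer surplus without the control is ½ · (30.25 - 22) · 33 = 136.125.
With the floor, consumers buy 17 units at 26, so CS = ½ · (30.25 - 26) · 17 = 36.125.
Change in consumer surplus = 36.125 - 136.125 = -100.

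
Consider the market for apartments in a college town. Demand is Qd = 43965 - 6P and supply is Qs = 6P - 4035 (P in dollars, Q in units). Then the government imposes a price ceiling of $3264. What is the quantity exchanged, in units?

Setting quantity demanded equal to quantity supplied, 43965 - 6P = 6P - 4035, gives P* = 4000 and Q* = 19965.
Because the ceiling (3264) lies below the market-clearing price, it is binding.
At P = 3264: Qd = 43965 - 6·3264 = 24381 and Qs = 6·3264 - 4035 = 15549.
The quantity actually transacted is the short side, supply: 15549.

15549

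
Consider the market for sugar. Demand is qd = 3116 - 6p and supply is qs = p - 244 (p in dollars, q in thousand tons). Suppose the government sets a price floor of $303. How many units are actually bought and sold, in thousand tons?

In a free market, 3116 - 6p = p - 244 gives the equilibrium p* = 480, q* = 236.
Since 303 is below p* = 480, the floor does not bind and the free-market outcome prevails.

236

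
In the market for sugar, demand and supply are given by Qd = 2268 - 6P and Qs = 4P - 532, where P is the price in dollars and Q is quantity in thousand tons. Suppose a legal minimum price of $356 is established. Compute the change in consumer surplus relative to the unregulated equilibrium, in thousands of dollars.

In a free market, 2268 - 6P = 4P - 532 gives the equilibrium P* = 280, Q* = 588.
Because the floor (356) lies above the market-clearing price, it is binding.
At P = 356: Qd = 2268 - 6·356 = 132 and Qs = 4·356 - 532 = 892.
Consumer surplus without the control is ½ · (378 - 280) · 588 = 28812.
With the floor, consumers buy 132 units at 356, so CS = ½ · (378 - 356) · 132 = 1452.
Change in consumer surplus = 1452 - 28812 = -27360.

-27360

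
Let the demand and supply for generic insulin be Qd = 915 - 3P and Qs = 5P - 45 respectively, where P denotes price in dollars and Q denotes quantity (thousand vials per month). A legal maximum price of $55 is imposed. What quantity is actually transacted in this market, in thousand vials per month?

230

In a free market, 915 - 3P = 5P - 45 gives the equilibrium P* = 120, Q* = 555.
Because the ceiling (55) lies below the market-clearing price, it is binding.
At P = 55: Qd = 915 - 3·55 = 750 and Qs = 5·55 - 45 = 230.
The quantity actually transacted is the short side, supply: 230.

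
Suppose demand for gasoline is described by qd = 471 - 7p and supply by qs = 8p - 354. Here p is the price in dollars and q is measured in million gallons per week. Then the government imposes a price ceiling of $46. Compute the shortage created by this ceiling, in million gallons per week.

135

In a free market, 471 - 7p = 8p - 354 gives the equilibrium p* = 55, q* = 86.
Because the ceiling (46) lies below the market-clearing price, it is binding.
At p = 46: qd = 471 - 7·46 = 149 and qs = 8·46 - 354 = 14.
Shortage = qd - qs = 149 - 14 = 135.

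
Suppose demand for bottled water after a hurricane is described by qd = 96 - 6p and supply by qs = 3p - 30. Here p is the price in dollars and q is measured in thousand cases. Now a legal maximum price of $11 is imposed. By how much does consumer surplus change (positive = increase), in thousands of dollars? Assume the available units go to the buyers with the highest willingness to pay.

2.25

In a free market, 96 - 6p = 3p - 30 gives the equilibrium p* = 14, q* = 12.
Because the ceiling (11) lies below the market-clearing price, it is binding.
At p = 11: qd = 96 - 6·11 = 30 and qs = 3·11 - 30 = 3.
Consumer surplus without the control is ½ · (16 - 14) · 12 = 12.
With the ceiling, 3 units are sold at 11 (assume they go to the highest-value buyers). The demand price at q = 3 is 15.5, so CS = ½ · [(16 - 11) + (15.5 - 11)] · 3 = 14.25.
Change in consumer surplus = 14.25 - 12 = 2.25.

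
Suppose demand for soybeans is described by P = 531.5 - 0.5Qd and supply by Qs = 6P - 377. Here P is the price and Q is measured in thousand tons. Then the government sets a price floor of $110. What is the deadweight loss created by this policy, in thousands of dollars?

0

Rearranging demand gives Qd = 1063 - 2P. Equilibrium: 1063 - 2P = 6P - 377, so 1440 = 8P and P* = 180, Q* = 703.
The floor of 110 is below the equilibrium price 180, so it is not binding; the market clears at P* = 180, Q* = 703.
Since the control does not bind, no trades are prevented and deadweight loss is zero.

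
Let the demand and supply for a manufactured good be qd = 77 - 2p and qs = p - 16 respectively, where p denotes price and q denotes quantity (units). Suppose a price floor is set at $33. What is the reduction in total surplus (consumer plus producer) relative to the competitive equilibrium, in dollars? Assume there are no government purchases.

12

In a free market, 77 - 2p = p - 16 gives the equilibrium p* = 31, q* = 15.
Since 33 > 31, the floor is binding.
At p = 33: qd = 77 - 2·33 = 11 and qs = 33 - 16 = 17.
Quantity traded falls to 11. At q = 11 the demand price is (77 - 11)/2 = 33 and the supply price is 16 + 11 = 27.
Deadweight loss = ½ · (33 - 27) · (15 - 11) = ½ · 6 · 4 = 12.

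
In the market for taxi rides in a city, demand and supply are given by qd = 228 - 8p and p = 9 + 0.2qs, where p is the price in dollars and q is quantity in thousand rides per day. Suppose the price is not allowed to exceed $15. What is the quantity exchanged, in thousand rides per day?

Rearranging supply gives qs = 5p - 45. In a free market, 228 - 8p = 5p - 45 gives the equilibrium p* = 21, q* = 60.
The ceiling of 15 is below the equilibrium price 21, so it binds.
At p = 15: qd = 228 - 8·15 = 108 and qs = 5·15 - 45 = 30.
The quantity actually transacted is the short side, supply: 30.

30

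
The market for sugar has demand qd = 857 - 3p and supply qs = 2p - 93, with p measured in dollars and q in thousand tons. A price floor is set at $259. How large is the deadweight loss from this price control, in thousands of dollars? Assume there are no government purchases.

Without the control the market clears where 857 - 3p = 2p - 93, i.e. p* = 190 and q* = 287.
Because the floor (259) lies above the market-clearing price, it is binding.
At p = 259: qd = 857 - 3·259 = 80 and qs = 2·259 - 93 = 425.
Quantity traded falls to 80. At q = 80 the demand price is (857 - 80)/3 = 259 and the supply price is (93 + 80)/2 = 86.5.
Deadweight loss = ½ · (259 - 86.5) · (287 - 80) = ½ · 172.5 · 207 = 17853.75.

17853.75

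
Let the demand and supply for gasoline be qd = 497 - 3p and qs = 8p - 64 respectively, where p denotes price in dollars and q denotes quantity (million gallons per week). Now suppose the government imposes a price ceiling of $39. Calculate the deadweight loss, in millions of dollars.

Setting quantity demanded equal to quantity supplied, 497 - 3p = 8p - 64, gives p* = 51 and q* = 344.
Because the ceiling (39) lies below the market-clearing price, it is binding.
At p = 39: qd = 497 - 3·39 = 380 and qs = 8·39 - 64 = 248.
Quantity traded falls to 248. At q = 248 the demand price is (497 - 248)/3 = 83 and the supply price is (64 + 248)/8 = 39.
Deadweight loss = ½ · (83 - 39) · (344 - 248) = ½ · 44 · 96 = 2112.

2112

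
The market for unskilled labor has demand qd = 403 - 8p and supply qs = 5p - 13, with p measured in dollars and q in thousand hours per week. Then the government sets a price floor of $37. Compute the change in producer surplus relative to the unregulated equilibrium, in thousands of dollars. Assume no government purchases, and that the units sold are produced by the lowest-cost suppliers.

375

In a free market, 403 - 8p = 5p - 13 gives the equilibrium p* = 32, q* = 147.
Since 37 > 32, the floor is binding.
At p = 37: qd = 403 - 8·37 = 107 and qs = 5·37 - 13 = 172.
Producer surplus without the control is ½ · (32 - 2.6) · 147 = 2160.9.
With the floor, 107 units are sold at 37. The supply price at q = 107 is 24, so PS = ½ · [(37 - 2.6) + (37 - 24)] · 107 = 2535.9.
Change in producer surplus = 2535.9 - 2160.9 = 375.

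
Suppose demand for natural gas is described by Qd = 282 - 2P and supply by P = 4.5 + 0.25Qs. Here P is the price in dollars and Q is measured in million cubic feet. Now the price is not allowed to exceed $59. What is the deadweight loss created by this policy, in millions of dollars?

Rearranging supply gives Qs = 4P - 18. Setting quantity demanded equal to quantity supplied, 282 - 2P = 4P - 18, gives P* = 50 and Q* = 182.
Since 59 is above P* = 50, the ceiling does not bind and the free-market outcome prevails.
Since the control does not bind, no trades are prevented and deadweight loss is zero.

0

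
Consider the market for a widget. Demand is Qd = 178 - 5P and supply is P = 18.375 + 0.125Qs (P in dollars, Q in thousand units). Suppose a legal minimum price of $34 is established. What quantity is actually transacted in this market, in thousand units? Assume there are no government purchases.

Rearranging supply gives Qs = 8P - 147. In a free market, 178 - 5P = 8P - 147 gives the equilibrium P* = 25, Q* = 53.
Because the floor (34) lies above the market-clearing price, it is binding.
At P = 34: Qd = 178 - 5·34 = 8 and Qs = 8·34 - 147 = 125.
The quantity actually transacted is the short side, demand: 8.

8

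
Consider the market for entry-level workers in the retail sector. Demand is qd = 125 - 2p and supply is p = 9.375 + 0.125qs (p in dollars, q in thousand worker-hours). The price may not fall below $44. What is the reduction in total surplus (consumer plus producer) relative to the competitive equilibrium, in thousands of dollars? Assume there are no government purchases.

720

Rearranging supply gives qs = 8p - 75. Equilibrium: 125 - 2p = 8p - 75, so 200 = 10p and p* = 20, q* = 85.
Since 44 > 20, the floor is binding.
At p = 44: qd = 125 - 2·44 = 37 and qs = 8·44 - 75 = 277.
Quantity traded falls to 37. At q = 37 the demand price is (125 - 37)/2 = 44 and the supply price is (75 + 37)/8 = 14.
Deadweight loss = ½ · (44 - 14) · (85 - 37) = ½ · 30 · 48 = 720.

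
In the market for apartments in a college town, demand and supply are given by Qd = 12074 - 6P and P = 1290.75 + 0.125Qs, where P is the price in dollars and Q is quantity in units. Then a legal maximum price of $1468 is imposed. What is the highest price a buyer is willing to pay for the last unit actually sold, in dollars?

Rearranging supply gives Qs = 8P - 10326. Setting quantity demanded equal to quantity supplied, 12074 - 6P = 8P - 10326, gives P* = 1600 and Q* = 2474.
Since 1468 < 1600, the ceiling is binding.
At P = 1468: Qd = 12074 - 6·1468 = 3266 and Qs = 8·1468 - 10326 = 1418.
Only 1418 units reach the market. On the demand curve, the marginal buyer's willingness to pay at Q = 1418 is (12074 - 1418)/6 = 1776.

1776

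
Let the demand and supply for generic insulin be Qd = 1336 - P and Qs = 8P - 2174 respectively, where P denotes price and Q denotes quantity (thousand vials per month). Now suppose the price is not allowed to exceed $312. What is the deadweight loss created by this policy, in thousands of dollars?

219024

Setting quantity demanded equal to quantity supplied, 1336 - P = 8P - 2174, gives P* = 390 and Q* = 946.
Because the ceiling (312) lies below the market-clearing price, it is binding.
At P = 312: Qd = 1336 - 312 = 1024 and Qs = 8·312 - 2174 = 322.
Quantity traded falls to 322. At Q = 322 the demand price is 1336 - 322 = 1014 and the supply price is (2174 + 322)/8 = 312.
Deadweight loss = ½ · (1014 - 312) · (946 - 322) = ½ · 702 · 624 = 219024.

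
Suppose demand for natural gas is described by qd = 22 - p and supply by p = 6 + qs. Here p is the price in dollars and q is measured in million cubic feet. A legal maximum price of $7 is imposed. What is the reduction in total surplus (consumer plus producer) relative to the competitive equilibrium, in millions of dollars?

Rearranging supply gives qs = p - 6. Equilibrium: 22 - p = p - 6, so 28 = 2p and p* = 14, q* = 8.
The ceiling of 7 is below the equilibrium price 14, so it binds.
At p = 7: qd = 22 - 7 = 15 and qs = 7 - 6 = 1.
Quantity traded falls to 1. At q = 1 the demand price is 22 - 1 = 21 and the supply price is 6 + 1 = 7.
Deadweight loss = ½ · (21 - 7) · (8 - 1) = ½ · 14 · 7 = 49.

49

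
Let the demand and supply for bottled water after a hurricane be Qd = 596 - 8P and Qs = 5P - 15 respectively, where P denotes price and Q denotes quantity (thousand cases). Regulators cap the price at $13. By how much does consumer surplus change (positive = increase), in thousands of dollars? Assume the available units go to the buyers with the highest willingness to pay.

-106.25

In a free market, 596 - 8P = 5P - 15 gives the equilibrium P* = 47, Q* = 220.
Since 13 < 47, the ceiling is binding.
At P = 13: Qd = 596 - 8·13 = 492 and Qs = 5·13 - 15 = 50.
Consumer surplus without the control is ½ · (74.5 - 47) · 220 = 3025.
With the ceiling, 50 units are sold at 13 (assume they go to the highest-value buyers). The demand price at Q = 50 is 68.25, so CS = ½ · [(74.5 - 13) + (68.25 - 13)] · 50 = 2918.75.
Change in consumer surplus = 2918.75 - 3025 = -106.25.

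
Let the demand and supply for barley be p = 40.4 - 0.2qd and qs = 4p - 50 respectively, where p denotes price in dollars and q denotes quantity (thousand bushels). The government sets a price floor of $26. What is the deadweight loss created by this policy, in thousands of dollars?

0

Rearranging demand gives qd = 202 - 5p. Equilibrium: 202 - 5p = 4p - 50, so 252 = 9p and p* = 28, q* = 62.
The floor of 26 is below the equilibrium price 28, so it is not binding; the market clears at p* = 28, q* = 62.
Since the control does not bind, no trades are prevented and deadweight loss is zero.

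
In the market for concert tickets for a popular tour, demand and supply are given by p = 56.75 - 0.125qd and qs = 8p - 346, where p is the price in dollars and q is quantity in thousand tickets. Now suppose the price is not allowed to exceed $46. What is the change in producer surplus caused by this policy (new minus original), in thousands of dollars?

-152

Rearranging demand gives qd = 454 - 8p. Without the control the market clears where 454 - 8p = 8p - 346, i.e. p* = 50 and q* = 54.
Because the ceiling (46) lies below the market-clearing price, it is binding.
At p = 46: qd = 454 - 8·46 = 86 and qs = 8·46 - 346 = 22.
Producer surplus without the control is ½ · (50 - 43.25) · 54 = 182.25.
With the ceiling, producers sell 22 units at 46, so PS = ½ · (46 - 43.25) · 22 = 30.25.
Change in producer surplus = 30.25 - 182.25 = -152.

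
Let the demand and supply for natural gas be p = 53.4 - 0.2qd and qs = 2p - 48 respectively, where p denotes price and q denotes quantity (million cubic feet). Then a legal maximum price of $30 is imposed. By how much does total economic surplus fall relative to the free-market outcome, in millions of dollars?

315

Rearranging demand gives qd = 267 - 5p. In a free market, 267 - 5p = 2p - 48 gives the equilibrium p* = 45, q* = 42.
The ceiling of 30 is below the equilibrium price 45, so it binds.
At p = 30: qd = 267 - 5·30 = 117 and qs = 2·30 - 48 = 12.
Quantity traded falls to 12. At q = 12 the demand price is (267 - 12)/5 = 51 and the supply price is (48 + 12)/2 = 30.
Deadweight loss = ½ · (51 - 30) · (42 - 12) = ½ · 21 · 30 = 315.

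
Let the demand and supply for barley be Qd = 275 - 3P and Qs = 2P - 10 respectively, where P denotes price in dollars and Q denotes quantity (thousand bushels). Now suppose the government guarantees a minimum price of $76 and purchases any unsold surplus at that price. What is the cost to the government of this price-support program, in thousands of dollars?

7220

Equilibrium: 275 - 3P = 2P - 10, so 285 = 5P and P* = 57, Q* = 104.
Since 76 > 57, the floor is binding.
At P = 76: Qd = 275 - 3·76 = 47 and Qs = 2·76 - 10 = 142.
Surplus = Qs - Qd = 95.
Government expenditure = surplus × support price = 95 × 76 = 7220.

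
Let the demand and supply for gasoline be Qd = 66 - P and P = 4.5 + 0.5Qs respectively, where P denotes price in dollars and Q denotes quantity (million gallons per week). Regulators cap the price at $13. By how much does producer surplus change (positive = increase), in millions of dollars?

Rearranging supply gives Qs = 2P - 9. Without the control the market clears where 66 - P = 2P - 9, i.e. P* = 25 and Q* = 41.
The ceiling of 13 is below the equilibrium price 25, so it binds.
At P = 13: Qd = 66 - 13 = 53 and Qs = 2·13 - 9 = 17.
Producer surplus without the control is ½ · (25 - 4.5) · 41 = 420.25.
With the ceiling, producers sell 17 units at 13, so PS = ½ · (13 - 4.5) · 17 = 72.25.
Change in producer surplus = 72.25 - 420.25 = -348.

-348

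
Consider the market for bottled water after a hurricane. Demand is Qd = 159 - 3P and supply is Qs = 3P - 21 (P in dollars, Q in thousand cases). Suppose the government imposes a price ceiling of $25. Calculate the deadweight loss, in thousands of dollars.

75

In a free market, 159 - 3P = 3P - 21 gives the equilibrium P* = 30, Q* = 69.
Because the ceiling (25) lies below the market-clearing price, it is binding.
At P = 25: Qd = 159 - 3·25 = 84 and Qs = 3·25 - 21 = 54.
Quantity traded falls to 54. At Q = 54 the demand price is (159 - 54)/3 = 35 and the supply price is (21 + 54)/3 = 25.
Deadweight loss = ½ · (35 - 25) · (69 - 54) = ½ · 10 · 15 = 75.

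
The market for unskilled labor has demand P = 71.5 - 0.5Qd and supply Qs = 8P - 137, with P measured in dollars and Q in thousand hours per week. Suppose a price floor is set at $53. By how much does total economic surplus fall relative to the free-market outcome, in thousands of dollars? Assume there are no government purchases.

781.25

Rearranging demand gives Qd = 143 - 2P. Without the control the market clears where 143 - 2P = 8P - 137, i.e. P* = 28 and Q* = 87.
Because the floor (53) lies above the market-clearing price, it is binding.
At P = 53: Qd = 143 - 2·53 = 37 and Qs = 8·53 - 137 = 287.
Quantity traded falls to 37. At Q = 37 the demand price is (143 - 37)/2 = 53 and the supply price is (137 + 37)/8 = 21.75.
Deadweight loss = ½ · (53 - 21.75) · (87 - 37) = ½ · 31.25 · 50 = 781.25.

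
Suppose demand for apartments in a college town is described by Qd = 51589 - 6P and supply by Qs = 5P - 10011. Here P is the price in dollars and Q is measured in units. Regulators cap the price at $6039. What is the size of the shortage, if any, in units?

0

Setting quantity demanded equal to quantity supplied, 51589 - 6P = 5P - 10011, gives P* = 5600 and Q* = 17989.
Since 6039 is above P* = 5600, the ceiling does not bind and the free-market outcome prevails.
Since the control does not bind, there is no shortage.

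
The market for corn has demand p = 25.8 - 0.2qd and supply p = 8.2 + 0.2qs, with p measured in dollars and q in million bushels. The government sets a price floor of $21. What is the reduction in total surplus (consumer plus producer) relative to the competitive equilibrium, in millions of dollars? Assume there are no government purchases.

80

Rearranging demand gives qd = 129 - 5p; rearranging supply gives qs = 5p - 41. Without the control the market clears where 129 - 5p = 5p - 41, i.e. p* = 17 and q* = 44.
Because the floor (21) lies above the market-clearing price, it is binding.
At p = 21: qd = 129 - 5·21 = 24 and qs = 5·21 - 41 = 64.
Quantity traded falls to 24. At q = 24 the demand price is (129 - 24)/5 = 21 and the supply price is (41 + 24)/5 = 13.
Deadweight loss = ½ · (21 - 13) · (44 - 24) = ½ · 8 · 20 = 80.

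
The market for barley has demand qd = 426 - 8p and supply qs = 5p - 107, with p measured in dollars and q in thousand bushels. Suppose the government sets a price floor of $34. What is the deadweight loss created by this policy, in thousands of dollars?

Setting quantity demanded equal to quantity supplied, 426 - 8p = 5p - 107, gives p* = 41 and q* = 98.
Since 34 is below p* = 41, the floor does not bind and the free-market outcome prevails.
Since the control does not bind, no trades are prevented and deadweight loss is zero.

0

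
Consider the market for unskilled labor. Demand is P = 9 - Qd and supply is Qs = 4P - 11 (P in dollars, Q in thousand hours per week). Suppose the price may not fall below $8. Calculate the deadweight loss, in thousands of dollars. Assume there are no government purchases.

10

Rearranging demand gives Qd = 9 - P. Setting quantity demanded equal to quantity supplied, 9 - P = 4P - 11, gives P* = 4 and Q* = 5.
Because the floor (8) lies above the market-clearing price, it is binding.
At P = 8: Qd = 9 - 8 = 1 and Qs = 4·8 - 11 = 21.
Quantity traded falls to 1. At Q = 1 the demand price is 9 - 1 = 8 and the supply price is (11 + 1)/4 = 3.
Deadweight loss = ½ · (8 - 3) · (5 - 1) = ½ · 5 · 4 = 10.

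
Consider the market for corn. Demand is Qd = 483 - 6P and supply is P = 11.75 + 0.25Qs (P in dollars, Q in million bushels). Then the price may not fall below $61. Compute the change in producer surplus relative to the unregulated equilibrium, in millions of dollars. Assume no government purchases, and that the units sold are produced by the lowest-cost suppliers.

648

Rearranging supply gives Qs = 4P - 47. Without the control the market clears where 483 - 6P = 4P - 47, i.e. P* = 53 and Q* = 165.
Since 61 > 53, the floor is binding.
At P = 61: Qd = 483 - 6·61 = 117 and Qs = 4·61 - 47 = 197.
Producer surplus without the control is ½ · (53 - 11.75) · 165 = 3403.125.
With the floor, 117 units are sold at 61. The supply price at Q = 117 is 41, so PS = ½ · [(61 - 11.75) + (61 - 41)] · 117 = 4051.125.
Change in producer surplus = 4051.125 - 3403.125 = 648.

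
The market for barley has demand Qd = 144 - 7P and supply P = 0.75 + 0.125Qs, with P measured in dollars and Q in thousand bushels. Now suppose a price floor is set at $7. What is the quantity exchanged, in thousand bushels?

74

Rearranging supply gives Qs = 8P - 6. Equilibrium: 144 - 7P = 8P - 6, so 150 = 15P and P* = 10, Q* = 74.
The floor of 7 is below the equilibrium price 10, so it is not binding; the market clears at P* = 10, Q* = 74.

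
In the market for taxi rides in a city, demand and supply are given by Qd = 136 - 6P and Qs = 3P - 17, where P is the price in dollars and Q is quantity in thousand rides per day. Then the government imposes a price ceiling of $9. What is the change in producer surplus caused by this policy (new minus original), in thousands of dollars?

-176

In a free market, 136 - 6P = 3P - 17 gives the equilibrium P* = 17, Q* = 34.
The ceiling of 9 is below the equilibrium price 17, so it binds.
At P = 9: Qd = 136 - 6·9 = 82 and Qs = 3·9 - 17 = 10.
Producer surplus without the control is ½ · (17 - 17/3) · 34 = 578/3.
With the ceiling, producers sell 10 units at 9, so PS = ½ · (9 - 17/3) · 10 = 50/3.
Change in producer surplus = 50/3 - 578/3 = -176.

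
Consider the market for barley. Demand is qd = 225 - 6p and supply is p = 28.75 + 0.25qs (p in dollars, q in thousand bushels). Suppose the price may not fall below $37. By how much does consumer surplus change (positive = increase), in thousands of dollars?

-36

Rearranging supply gives qs = 4p - 115. Equilibrium: 225 - 6p = 4p - 115, so 340 = 10p and p* = 34, q* = 21.
The floor of 37 is above the equilibrium price 34, so it binds.
At p = 37: qd = 225 - 6·37 = 3 and qs = 4·37 - 115 = 33.
Consumer surplus without the control is ½ · (37.5 - 34) · 21 = 36.75.
With the floor, consumers buy 3 units at 37, so CS = ½ · (37.5 - 37) · 3 = 0.75.
Change in consumer surplus = 0.75 - 36.75 = -36.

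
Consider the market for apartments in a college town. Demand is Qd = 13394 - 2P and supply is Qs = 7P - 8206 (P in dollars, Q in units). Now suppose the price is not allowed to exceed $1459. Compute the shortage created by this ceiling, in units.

8469

Equilibrium: 13394 - 2P = 7P - 8206, so 21600 = 9P and P* = 2400, Q* = 8594.
The ceiling of 1459 is below the equilibrium price 2400, so it binds.
At P = 1459: Qd = 13394 - 2·1459 = 10476 and Qs = 7·1459 - 8206 = 2007.
Shortage = Qd - Qs = 10476 - 2007 = 8469.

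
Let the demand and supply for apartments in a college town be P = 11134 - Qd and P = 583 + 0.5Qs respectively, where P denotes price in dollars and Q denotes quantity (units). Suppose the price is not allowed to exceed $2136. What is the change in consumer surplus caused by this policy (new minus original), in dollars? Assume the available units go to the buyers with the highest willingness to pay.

Rearranging demand gives Qd = 11134 - P; rearranging supply gives Qs = 2P - 1166. Setting quantity demanded equal to quantity supplied, 11134 - P = 2P - 1166, gives P* = 4100 and Q* = 7034.
Since 2136 < 4100, the ceiling is binding.
At P = 2136: Qd = 11134 - 2136 = 8998 and Qs = 2·2136 - 1166 = 3106.
Consumer surplus without the control is ½ · (11134 - 4100) · 7034 = 24738578.
With the ceiling, 3106 units are sold at 2136 (assume they go to the highest-value buyers). The demand price at Q = 3106 is 8028, so CS = ½ · [(11134 - 2136) + (8028 - 2136)] · 3106 = 23124170.
Change in consumer surplus = 23124170 - 24738578 = -1614408.

-1614408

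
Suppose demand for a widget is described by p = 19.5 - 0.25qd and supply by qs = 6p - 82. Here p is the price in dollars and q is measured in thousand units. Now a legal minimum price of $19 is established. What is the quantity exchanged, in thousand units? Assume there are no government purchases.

Rearranging demand gives qd = 78 - 4p. Without the control the market clears where 78 - 4p = 6p - 82, i.e. p* = 16 and q* = 14.
Because the floor (19) lies above the market-clearing price, it is binding.
At p = 19: qd = 78 - 4·19 = 2 and qs = 6·19 - 82 = 32.
The quantity actually transacted is the short side, demand: 2.

2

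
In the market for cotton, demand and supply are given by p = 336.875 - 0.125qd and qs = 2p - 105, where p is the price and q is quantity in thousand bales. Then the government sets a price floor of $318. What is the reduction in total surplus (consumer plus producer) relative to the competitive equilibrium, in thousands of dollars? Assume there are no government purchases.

Rearranging demand gives qd = 2695 - 8p. Without the control the market clears where 2695 - 8p = 2p - 105, i.e. p* = 280 and q* = 455.
Since 318 > 280, the floor is binding.
At p = 318: qd = 2695 - 8·318 = 151 and qs = 2·318 - 105 = 531.
Quantity traded falls to 151. At q = 151 the demand price is (2695 - 151)/8 = 318 and the supply price is (105 + 151)/2 = 128.
Deadweight loss = ½ · (318 - 128) · (455 - 151) = ½ · 190 · 304 = 28880.

28880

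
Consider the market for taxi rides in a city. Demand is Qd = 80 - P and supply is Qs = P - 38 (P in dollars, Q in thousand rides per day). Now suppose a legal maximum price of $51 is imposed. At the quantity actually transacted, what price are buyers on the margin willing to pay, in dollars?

67

Setting quantity demanded equal to quantity supplied, 80 - P = P - 38, gives P* = 59 and Q* = 21.
Because the ceiling (51) lies below the market-clearing price, it is binding.
At P = 51: Qd = 80 - 51 = 29 and Qs = 51 - 38 = 13.
Only 13 units reach the market. On the demand curve, the marginal buyer's willingness to pay at Q = 13 is (80 - 13) = 67.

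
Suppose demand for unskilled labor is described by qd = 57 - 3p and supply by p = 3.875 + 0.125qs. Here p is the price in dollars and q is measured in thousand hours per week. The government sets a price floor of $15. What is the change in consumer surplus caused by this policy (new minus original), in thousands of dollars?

-157.5

Rearranging supply gives qs = 8p - 31. Setting quantity demanded equal to quantity supplied, 57 - 3p = 8p - 31, gives p* = 8 and q* = 33.
The floor of 15 is above the equilibrium price 8, so it binds.
At p = 15: qd = 57 - 3·15 = 12 and qs = 8·15 - 31 = 89.
Consumer surplus without the control is ½ · (19 - 8) · 33 = 181.5.
With the floor, consumers buy 12 units at 15, so CS = ½ · (19 - 15) · 12 = 24.
Change in consumer surplus = 24 - 181.5 = -157.5.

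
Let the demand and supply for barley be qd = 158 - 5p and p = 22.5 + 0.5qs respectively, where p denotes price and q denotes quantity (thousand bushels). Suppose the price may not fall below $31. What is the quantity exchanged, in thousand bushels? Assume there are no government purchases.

3

Rearranging supply gives qs = 2p - 45. Equilibrium: 158 - 5p = 2p - 45, so 203 = 7p and p* = 29, q* = 13.
Since 31 > 29, the floor is binding.
At p = 31: qd = 158 - 5·31 = 3 and qs = 2·31 - 45 = 17.
The quantity actually transacted is the short side, demand: 3.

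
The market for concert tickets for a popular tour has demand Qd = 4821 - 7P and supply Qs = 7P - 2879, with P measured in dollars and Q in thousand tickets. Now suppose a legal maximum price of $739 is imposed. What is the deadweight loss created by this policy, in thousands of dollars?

0

Setting quantity demanded equal to quantity supplied, 4821 - 7P = 7P - 2879, gives P* = 550 and Q* = 971.
Since 739 is above P* = 550, the ceiling does not bind and the free-market outcome prevails.
Since the control does not bind, no trades are prevented and deadweight loss is zero.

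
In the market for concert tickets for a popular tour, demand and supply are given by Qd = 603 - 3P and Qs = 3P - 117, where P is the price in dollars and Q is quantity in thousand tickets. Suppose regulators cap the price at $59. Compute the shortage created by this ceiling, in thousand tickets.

366

In a free market, 603 - 3P = 3P - 117 gives the equilibrium P* = 120, Q* = 243.
The ceiling of 59 is below the equilibrium price 120, so it binds.
At P = 59: Qd = 603 - 3·59 = 426 and Qs = 3·59 - 117 = 60.
Shortage = Qd - Qs = 426 - 60 = 366.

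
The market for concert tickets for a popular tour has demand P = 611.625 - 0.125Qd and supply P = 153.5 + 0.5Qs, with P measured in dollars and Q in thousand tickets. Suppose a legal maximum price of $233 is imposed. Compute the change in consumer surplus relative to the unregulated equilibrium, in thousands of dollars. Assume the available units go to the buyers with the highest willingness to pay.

25040.75

Rearranging demand gives Qd = 4893 - 8P; rearranging supply gives Qs = 2P - 307. Setting quantity demanded equal to quantity supplied, 4893 - 8P = 2P - 307, gives P* = 520 and Q* = 733.
Since 233 < 520, the ceiling is binding.
At P = 233: Qd = 4893 - 8·233 = 3029 and Qs = 2·233 - 307 = 159.
Consumer surplus without the control is ½ · (611.625 - 520) · 733 = 33580.5625.
With the ceiling, 159 units are sold at 233 (assume they go to the highest-value buyers). The demand price at Q = 159 is 591.75, so CS = ½ · [(611.625 - 233) + (591.75 - 233)] · 159 = 58621.3125.
Change in consumer surplus = 58621.3125 - 33580.5625 = 25040.75.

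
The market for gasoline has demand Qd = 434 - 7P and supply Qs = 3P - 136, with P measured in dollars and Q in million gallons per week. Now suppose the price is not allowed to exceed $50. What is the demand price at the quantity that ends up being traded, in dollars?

60

Equilibrium: 434 - 7P = 3P - 136, so 570 = 10P and P* = 57, Q* = 35.
Because the ceiling (50) lies below the market-clearing price, it is binding.
At P = 50: Qd = 434 - 7·50 = 84 and Qs = 3·50 - 136 = 14.
Only 14 units reach the market. On the demand curve, the marginal buyer's willingness to pay at Q = 14 is (434 - 14)/7 = 60.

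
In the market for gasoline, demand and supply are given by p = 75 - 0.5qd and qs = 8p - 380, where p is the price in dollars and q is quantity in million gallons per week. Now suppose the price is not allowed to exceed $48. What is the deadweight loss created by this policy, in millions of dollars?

Rearranging demand gives qd = 150 - 2p. In a free market, 150 - 2p = 8p - 380 gives the equilibrium p* = 53, q* = 44.
The ceiling of 48 is below the equilibrium price 53, so it binds.
At p = 48: qd = 150 - 2·48 = 54 and qs = 8·48 - 380 = 4.
Quantity traded falls to 4. At q = 4 the demand price is (150 - 4)/2 = 73 and the supply price is (380 + 4)/8 = 48.
Deadweight loss = ½ · (73 - 48) · (44 - 4) = ½ · 25 · 40 = 500.

500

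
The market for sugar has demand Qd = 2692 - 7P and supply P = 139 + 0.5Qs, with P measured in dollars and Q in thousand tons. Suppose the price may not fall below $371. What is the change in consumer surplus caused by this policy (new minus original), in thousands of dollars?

-9778.5

Rearranging supply gives Qs = 2P - 278. Setting quantity demanded equal to quantity supplied, 2692 - 7P = 2P - 278, gives P* = 330 and Q* = 382.
Because the floor (371) lies above the market-clearing price, it is binding.
At P = 371: Qd = 2692 - 7·371 = 95 and Qs = 2·371 - 278 = 464.
Consumer surplus without the control is ½ · (2692/7 - 330) · 382 = 72962/7.
With the floor, consumers buy 95 units at 371, so CS = ½ · (2692/7 - 371) · 95 = 9025/14.
Change in consumer surplus = 9025/14 - 72962/7 = -9778.5.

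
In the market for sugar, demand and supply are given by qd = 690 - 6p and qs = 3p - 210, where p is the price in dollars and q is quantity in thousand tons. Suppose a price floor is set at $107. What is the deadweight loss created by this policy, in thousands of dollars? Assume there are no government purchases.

441

Without the control the market clears where 690 - 6p = 3p - 210, i.e. p* = 100 and q* = 90.
Because the floor (107) lies above the market-clearing price, it is binding.
At p = 107: qd = 690 - 6·107 = 48 and qs = 3·107 - 210 = 111.
Quantity traded falls to 48. At q = 48 the demand price is (690 - 48)/6 = 107 and the supply price is (210 + 48)/3 = 86.
Deadweight loss = ½ · (107 - 86) · (90 - 48) = ½ · 21 · 42 = 441.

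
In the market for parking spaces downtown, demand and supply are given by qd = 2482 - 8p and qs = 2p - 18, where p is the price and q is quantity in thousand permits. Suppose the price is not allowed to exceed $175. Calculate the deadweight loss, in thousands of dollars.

Setting quantity demanded equal to quantity supplied, 2482 - 8p = 2p - 18, gives p* = 250 and q* = 482.
The ceiling of 175 is below the equilibrium price 250, so it binds.
At p = 175: qd = 2482 - 8·175 = 1082 and qs = 2·175 - 18 = 332.
Quantity traded falls to 332. At q = 332 the demand price is (2482 - 332)/8 = 268.75 and the supply price is (18 + 332)/2 = 175.
Deadweight loss = ½ · (268.75 - 175) · (482 - 332) = ½ · 93.75 · 150 = 7031.25.

7031.25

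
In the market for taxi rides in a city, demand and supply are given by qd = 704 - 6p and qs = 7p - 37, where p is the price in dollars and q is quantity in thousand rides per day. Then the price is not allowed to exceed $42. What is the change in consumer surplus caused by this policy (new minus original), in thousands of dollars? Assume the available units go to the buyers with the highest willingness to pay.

2936.25

In a free market, 704 - 6p = 7p - 37 gives the equilibrium p* = 57, q* = 362.
The ceiling of 42 is below the equilibrium price 57, so it binds.
At p = 42: qd = 704 - 6·42 = 452 and qs = 7·42 - 37 = 257.
Consumer surplus without the control is ½ · (352/3 - 57) · 362 = 32761/3.
With the ceiling, 257 units are sold at 42 (assume they go to the highest-value buyers). The demand price at q = 257 is 74.5, so CS = ½ · [(352/3 - 42) + (74.5 - 42)] · 257 = 166279/12.
Change in consumer surplus = 166279/12 - 32761/3 = 2936.25.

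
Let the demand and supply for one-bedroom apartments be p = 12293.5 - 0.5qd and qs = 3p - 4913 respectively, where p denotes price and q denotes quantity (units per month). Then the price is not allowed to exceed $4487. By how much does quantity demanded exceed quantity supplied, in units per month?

Rearranging demand gives qd = 24587 - 2p. Equilibrium: 24587 - 2p = 3p - 4913, so 29500 = 5p and p* = 5900, q* = 12787.
The ceiling of 4487 is below the equilibrium price 5900, so it binds.
At p = 4487: qd = 24587 - 2·4487 = 15613 and qs = 3·4487 - 4913 = 8548.
Shortage = qd - qs = 15613 - 8548 = 7065.

7065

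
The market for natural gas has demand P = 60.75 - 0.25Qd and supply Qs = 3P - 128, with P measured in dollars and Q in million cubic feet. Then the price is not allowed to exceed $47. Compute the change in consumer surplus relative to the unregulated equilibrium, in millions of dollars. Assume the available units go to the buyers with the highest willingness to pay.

37.5

Rearranging demand gives Qd = 243 - 4P. Setting quantity demanded equal to quantity supplied, 243 - 4P = 3P - 128, gives P* = 53 and Q* = 31.
Since 47 < 53, the ceiling is binding.
At P = 47: Qd = 243 - 4·47 = 55 and Qs = 3·47 - 128 = 13.
Consumer surplus without the control is ½ · (60.75 - 53) · 31 = 120.125.
With the ceiling, 13 units are sold at 47 (assume they go to the highest-value buyers). The demand price at Q = 13 is 57.5, so CS = ½ · [(60.75 - 47) + (57.5 - 47)] · 13 = 157.625.
Change in consumer surplus = 157.625 - 120.125 = 37.5.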